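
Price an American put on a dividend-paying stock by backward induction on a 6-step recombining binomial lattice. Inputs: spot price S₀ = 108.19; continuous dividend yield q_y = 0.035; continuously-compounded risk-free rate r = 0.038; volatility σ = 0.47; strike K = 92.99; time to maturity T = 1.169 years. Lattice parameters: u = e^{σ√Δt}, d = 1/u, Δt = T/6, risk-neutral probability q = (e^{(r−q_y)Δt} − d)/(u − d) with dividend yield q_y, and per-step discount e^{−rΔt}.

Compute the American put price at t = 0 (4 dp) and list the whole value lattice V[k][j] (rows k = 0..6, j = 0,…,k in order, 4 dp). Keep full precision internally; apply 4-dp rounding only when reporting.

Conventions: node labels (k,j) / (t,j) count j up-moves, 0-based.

Δt=0.19483  u=1.23055  d=0.81265  q=0.44972  discount=0.99262
step 6 (expiry): payoffs max(K−S,0) = 61.8298 45.8058 21.5417 0.0000 0.0000 0.0000 0.0000
k=5: (k=5,j=0): S=38.3441, K−S=54.6459, hold=54.2206 ⇒ V=54.6459 exercise | (k=5,j=1): S=58.0623, K−S=34.9277, hold=34.6364 ⇒ V=34.9277 exercise | (k=5,j=2): S=87.9203, K−S=5.0697, hold=11.7666 ⇒ V=11.7666 continue | (k=5,j=3): S=133.1327, K−S=0.0000, hold=0.0000 ⇒ V=0.0000 continue | (k=5,j=4): S=201.5952, K−S=0.0000, hold=0.0000 ⇒ V=0.0000 continue | (k=5,j=5): S=305.2641, K−S=0.0000, hold=0.0000 ⇒ V=0.0000 continue
k=4: (k=4,j=0): S=47.1842, K−S=45.8058, hold=45.4406 ⇒ V=45.8058 exercise | (k=4,j=1): S=71.4483, K−S=21.5417, hold=24.3309 ⇒ V=24.3309 continue | (k=4,j=2): S=108.1900, K−S=0.0000, hold=6.4271 ⇒ V=6.4271 continue | (k=4,j=3): S=163.8259, K−S=0.0000, hold=0.0000 ⇒ V=0.0000 continue | (k=4,j=4): S=248.0721, K−S=0.0000, hold=0.0000 ⇒ V=0.0000 continue
k=3: (k=3,j=0): S=58.0623, K−S=34.9277, hold=35.8815 ⇒ V=35.8815 continue | (k=3,j=1): S=87.9203, K−S=5.0697, hold=16.1591 ⇒ V=16.1591 continue | (k=3,j=2): S=133.1327, K−S=0.0000, hold=3.5106 ⇒ V=3.5106 continue | (k=3,j=3): S=201.5952, K−S=0.0000, hold=0.0000 ⇒ V=0.0000 continue
k=2: (k=2,j=0): S=71.4483, K−S=21.5417, hold=26.8127 ⇒ V=26.8127 continue | (k=2,j=1): S=108.1900, K−S=0.0000, hold=10.3936 ⇒ V=10.3936 continue | (k=2,j=2): S=163.8259, K−S=0.0000, hold=1.9176 ⇒ V=1.9176 continue
k=1: (k=1,j=0): S=87.9203, K−S=5.0697, hold=19.2854 ⇒ V=19.2854 continue | (k=1,j=1): S=133.1327, K−S=0.0000, hold=6.5332 ⇒ V=6.5332 continue
k=0: (k=0,j=0): S=108.1900, K−S=0.0000, hold=13.4505 ⇒ V=13.4505 continue

price = 13.4505
tree:
13.4505
19.2854 6.5332
26.8127 10.3936 1.9176
35.8815 16.1591 3.5106 0.0000
45.8058 24.3309 6.4271 0.0000 0.0000
54.6459 34.9277 11.7666 0.0000 0.0000 0.0000
61.8298 45.8058 21.5417 0.0000 0.0000 0.0000 0.0000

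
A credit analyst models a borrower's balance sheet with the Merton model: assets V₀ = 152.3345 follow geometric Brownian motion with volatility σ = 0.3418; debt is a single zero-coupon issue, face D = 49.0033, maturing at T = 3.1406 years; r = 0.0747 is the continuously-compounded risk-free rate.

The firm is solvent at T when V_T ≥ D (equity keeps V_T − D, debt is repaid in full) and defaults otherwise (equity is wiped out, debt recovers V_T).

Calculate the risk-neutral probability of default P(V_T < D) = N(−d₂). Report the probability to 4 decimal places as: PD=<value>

PD=0.0252

Apply the equity-as-call identities (strike 49.0033, horizon 3.1406 years):
d₁ = [ln(V₀/D) + (r + σ²/2)T] / (σ√T)
   = [ln(152.3345/49.0033) + (0.0747 + 0.5·0.3418²)·3.1406] / (0.3418·√3.1406)
   = [1.134191 + 0.418057] / 0.605729 = 2.562611
d₂ = d₁ − σ√T = 2.562611 − 0.605729 = 1.956882
risk-neutral PD = N(−d₂) = N(-1.956882) = 0.025181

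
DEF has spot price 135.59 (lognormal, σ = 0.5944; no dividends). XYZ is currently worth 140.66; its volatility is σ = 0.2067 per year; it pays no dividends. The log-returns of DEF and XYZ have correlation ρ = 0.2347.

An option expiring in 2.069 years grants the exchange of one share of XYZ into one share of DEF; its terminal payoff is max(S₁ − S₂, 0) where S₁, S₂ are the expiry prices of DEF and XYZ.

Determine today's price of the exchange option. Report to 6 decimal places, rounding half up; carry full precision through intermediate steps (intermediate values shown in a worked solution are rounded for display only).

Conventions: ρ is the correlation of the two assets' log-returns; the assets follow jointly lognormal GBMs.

exchange price = 42.301079

σ_eff = √(σ₁² + σ₂² − 2ρσ₁σ₂) = √(0.5944² + 0.2067² − 2·0.2347·0.5944·0.2067) = 0.581691
d₁ = (ln(S₁/S₂) + (q₂ − q₁ + σ_eff²/2)T) / (σ_eff√T) = (ln(135.59/140.66) + (0.0 − 0.0 + 0.169182)·2.069) / 0.836706 = 0.374478
d₂ = d₁ − σ_eff√T = 0.374478 − 0.836706 = -0.462227
N(d₁) = 0.645976,  N(d₂) = 0.321959
V = S₁·e^{−q₁T}·N(d₁) − S₂·e^{−q₂T}·N(d₂) = 87.587856 − 45.286777 = 42.301079
Key observation: the rate r is irrelevant here: denominating values in XYZ turns the exchange into a ratio option on S₁/S₂, and discounting at r drops out.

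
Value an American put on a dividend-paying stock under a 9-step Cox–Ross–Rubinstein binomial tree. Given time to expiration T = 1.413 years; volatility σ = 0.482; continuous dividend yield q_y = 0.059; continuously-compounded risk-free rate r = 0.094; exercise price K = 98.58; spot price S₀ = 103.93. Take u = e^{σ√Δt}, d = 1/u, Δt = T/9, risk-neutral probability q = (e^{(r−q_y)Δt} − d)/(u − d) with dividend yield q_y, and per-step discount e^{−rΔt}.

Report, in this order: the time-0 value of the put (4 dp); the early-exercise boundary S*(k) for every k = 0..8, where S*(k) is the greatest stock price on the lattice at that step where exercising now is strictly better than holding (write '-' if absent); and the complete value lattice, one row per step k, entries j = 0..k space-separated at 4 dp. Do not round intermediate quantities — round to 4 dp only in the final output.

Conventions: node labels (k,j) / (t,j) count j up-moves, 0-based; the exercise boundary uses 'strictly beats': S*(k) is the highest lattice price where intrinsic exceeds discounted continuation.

price = 17.5303
boundary = - - - - 48.4137 58.6018 48.4137 58.6018 70.9340
tree:
17.5303
23.7721 10.9573
31.4052 15.8082 5.7640
40.3117 22.2296 8.9751 2.2789
50.1663 30.3365 13.6752 3.8911 0.5095
58.5833 39.9782 20.2870 6.5566 0.9696 0.0000
65.5369 50.1663 29.1009 10.8630 1.8452 0.0000 0.0000
71.2815 58.5833 39.9782 17.6001 3.5116 0.0000 0.0000 0.0000
76.0275 65.5369 50.1663 27.6460 6.6830 0.0000 0.0000 0.0000 0.0000
79.9483 71.2815 58.5833 39.9782 12.7187 0.0000 0.0000 0.0000 0.0000 0.0000

params: Δt=0.15700 u=1.21044 d=0.82615 q=0.46674 e^(-rΔt)=0.98535
t_9 payoffs: 79.9483 71.2815 58.5833 39.9782 12.7187 0.0000 0.0000 0.0000 0.0000 0.0000
t_8: node(8,0) S=22.5525 payoff=76.0275 vs cont=74.7913 → 76.0275 [stop]  node(8,1) S=33.0431 payoff=65.5369 vs cont=64.3974 → 65.5369 [stop]  node(8,2) S=48.4137 payoff=50.1663 vs cont=49.1686 → 50.1663 [stop]  node(8,3) S=70.9340 payoff=27.6460 vs cont=26.8559 → 27.6460 [stop]  node(8,4) S=103.9300 payoff=0.0000 vs cont=6.6830 → 6.6830 [wait]  node(8,5) S=152.2746 payoff=0.0000 vs cont=0.0000 → 0.0000 [wait]  node(8,6) S=223.1074 payoff=0.0000 vs cont=0.0000 → 0.0000 [wait]  node(8,7) S=326.8892 payoff=0.0000 vs cont=0.0000 → 0.0000 [wait]  node(8,8) S=478.9466 payoff=0.0000 vs cont=0.0000 → 0.0000 [wait]  ⇒ S*(8)=70.9340
t_7: node(7,0) S=27.2985 payoff=71.2815 vs cont=70.0891 → 71.2815 [stop]  node(7,1) S=39.9967 payoff=58.5833 vs cont=57.5079 → 58.5833 [stop]  node(7,2) S=58.6018 payoff=39.9782 vs cont=39.0743 → 39.9782 [stop]  node(7,3) S=85.8613 payoff=12.7187 vs cont=17.6001 → 17.6001 [wait]  node(7,4) S=125.8010 payoff=0.0000 vs cont=3.5116 → 3.5116 [wait]  node(7,5) S=184.3193 payoff=0.0000 vs cont=0.0000 → 0.0000 [wait]  node(7,6) S=270.0582 payoff=0.0000 vs cont=0.0000 → 0.0000 [wait]  node(7,7) S=395.6798 payoff=0.0000 vs cont=0.0000 → 0.0000 [wait]  ⇒ S*(7)=58.6018
t_6: node(6,0) S=33.0431 payoff=65.5369 vs cont=64.3974 → 65.5369 [stop]  node(6,1) S=48.4137 payoff=50.1663 vs cont=49.1686 → 50.1663 [stop]  node(6,2) S=70.9340 payoff=27.6460 vs cont=29.1009 → 29.1009 [wait]  node(6,3) S=103.9300 payoff=0.0000 vs cont=10.8630 → 10.8630 [wait]  node(6,4) S=152.2746 payoff=0.0000 vs cont=1.8452 → 1.8452 [wait]  node(6,5) S=223.1074 payoff=0.0000 vs cont=0.0000 → 0.0000 [wait]  node(6,6) S=326.8892 payoff=0.0000 vs cont=0.0000 → 0.0000 [wait]  ⇒ S*(6)=48.4137
t_5: node(5,0) S=39.9967 payoff=58.5833 vs cont=57.5079 → 58.5833 [stop]  node(5,1) S=58.6018 payoff=39.9782 vs cont=39.7434 → 39.9782 [stop]  node(5,2) S=85.8613 payoff=12.7187 vs cont=20.2870 → 20.2870 [wait]  node(5,3) S=125.8010 payoff=0.0000 vs cont=6.5566 → 6.5566 [wait]  node(5,4) S=184.3193 payoff=0.0000 vs cont=0.9696 → 0.9696 [wait]  node(5,5) S=270.0582 payoff=0.0000 vs cont=0.0000 → 0.0000 [wait]  ⇒ S*(5)=58.6018
t_4: node(4,0) S=48.4137 payoff=50.1663 vs cont=49.1686 → 50.1663 [stop]  node(4,1) S=70.9340 payoff=27.6460 vs cont=30.3365 → 30.3365 [wait]  node(4,2) S=103.9300 payoff=0.0000 vs cont=13.6752 → 13.6752 [wait]  node(4,3) S=152.2746 payoff=0.0000 vs cont=3.8911 → 3.8911 [wait]  node(4,4) S=223.1074 payoff=0.0000 vs cont=0.5095 → 0.5095 [wait]  ⇒ S*(4)=48.4137
t_3: node(3,0) S=58.6018 payoff=39.9782 vs cont=40.3117 → 40.3117 [wait]  node(3,1) S=85.8613 payoff=12.7187 vs cont=22.2296 → 22.2296 [wait]  node(3,2) S=125.8010 payoff=0.0000 vs cont=8.9751 → 8.9751 [wait]  node(3,3) S=184.3193 payoff=0.0000 vs cont=2.2789 → 2.2789 [wait]  ⇒ S*(3)=-
t_2: node(2,0) S=70.9340 payoff=27.6460 vs cont=31.4052 → 31.4052 [wait]  node(2,1) S=103.9300 payoff=0.0000 vs cont=15.8082 → 15.8082 [wait]  node(2,2) S=152.2746 payoff=0.0000 vs cont=5.7640 → 5.7640 [wait]  ⇒ S*(2)=-
t_1: node(1,0) S=85.8613 payoff=12.7187 vs cont=23.7721 → 23.7721 [wait]  node(1,1) S=125.8010 payoff=0.0000 vs cont=10.9573 → 10.9573 [wait]  ⇒ S*(1)=-
t_0: node(0,0) S=103.9300 payoff=0.0000 vs cont=17.5303 → 17.5303 [wait]  ⇒ S*(0)=-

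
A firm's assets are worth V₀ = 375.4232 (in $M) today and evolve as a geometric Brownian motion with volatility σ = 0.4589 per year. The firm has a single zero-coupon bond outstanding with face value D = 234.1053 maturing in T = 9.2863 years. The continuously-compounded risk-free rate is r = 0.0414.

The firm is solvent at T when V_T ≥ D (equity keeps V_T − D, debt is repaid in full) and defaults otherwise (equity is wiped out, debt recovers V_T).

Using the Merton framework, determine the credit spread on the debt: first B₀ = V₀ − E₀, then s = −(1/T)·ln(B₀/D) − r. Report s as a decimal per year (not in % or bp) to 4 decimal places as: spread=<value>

spread=0.0402

Equity is a call on the firm's assets struck at D = 234.1053:
d₁ = [ln(V₀/D) + (r + σ²/2)T] / (σ√T)
   = [ln(375.4232/234.1053) + (0.0414 + 0.5·0.4589²)·9.2863] / (0.4589·√9.2863)
   = [0.472283 + 1.362250] / 1.398426 = 1.311856
d₂ = d₁ − σ√T = 1.311856 − 1.398426 = -0.086570
N(d₁) = 0.905216,  N(d₂) = 0.465507,  e^(−rT) = 0.680823
E₀ = V₀·N(d₁) − D·e^(−rT)·N(d₂)
   = 375.4232·0.905216 − 234.1053·0.680823·0.465507 = 265.644488
B₀ = V₀ − E₀ = 375.4232 − 265.644488 = 109.778712
spread = −(1/T)·ln(B₀/D) − r = −(1/9.2863)·ln(109.778712/234.1053) − 0.0414 = 0.04015071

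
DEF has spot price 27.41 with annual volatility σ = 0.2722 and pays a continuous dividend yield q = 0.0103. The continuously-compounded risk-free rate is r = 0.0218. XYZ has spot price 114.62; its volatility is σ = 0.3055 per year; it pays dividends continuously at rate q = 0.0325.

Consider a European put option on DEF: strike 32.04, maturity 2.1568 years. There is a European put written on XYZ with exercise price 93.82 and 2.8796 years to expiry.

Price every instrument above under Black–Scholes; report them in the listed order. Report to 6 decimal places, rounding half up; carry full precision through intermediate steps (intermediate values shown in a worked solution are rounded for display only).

[DEF put K=32.04]
σ√T = 0.2722·√2.1568 = 0.399754
d₁ = (ln(S/K) + (r−q+σ²/2)T) / (σ√T) = (ln(27.41/32.04) + (0.0218−0.0103+0.2722²/2)·2.1568) / 0.399754 = (-0.156077 + 0.104705) / 0.399754 = -0.128510
d₂ = d₁ − σ√T = -0.128510 − 0.399754 = -0.528264
e^{−rT} = 0.954070
e^{−qT} = 0.978030
N(−d₁) = 0.551127,  N(−d₂) = 0.701342
price = K·e^{−rT}·N(−d₂) − S·e^{−qT}·N(−d₁) = 21.438902 − 14.774507 = 6.664395
[XYZ put K=93.82]
σ√T = 0.3055·√2.8796 = 0.518415
d₁ = (ln(S/K) + (r−q+σ²/2)T) / (σ√T) = (ln(114.62/93.82) + (0.0218−0.0325+0.3055²/2)·2.8796) / 0.518415 = (0.200244 + 0.103565) / 0.518415 = 0.586036
d₂ = d₁ − σ√T = 0.586036 − 0.518415 = 0.067621
e^{−rT} = 0.939154
e^{−qT} = 0.910659
N(−d₁) = 0.278926,  N(−d₂) = 0.473044
price = K·e^{−rT}·N(−d₂) − S·e^{−qT}·N(−d₁) = 41.680581 − 29.114196 = 12.566385

price(DEF put K=32.04) = 6.664395
price(XYZ put K=93.82) = 12.566385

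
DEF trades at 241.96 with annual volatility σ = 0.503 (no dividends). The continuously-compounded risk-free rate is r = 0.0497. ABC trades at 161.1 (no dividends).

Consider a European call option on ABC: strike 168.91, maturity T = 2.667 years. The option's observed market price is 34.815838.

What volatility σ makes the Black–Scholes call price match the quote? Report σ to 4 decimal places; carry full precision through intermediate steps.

At σ = 0.2781 the Black–Scholes value reproduces the quote:
σ√T = 0.2781·√2.667 = 0.454164
d₁ = (ln(S/K) + (r+σ²/2)T) / (σ√T) = (ln(161.1/168.91) + (0.0497+0.2781²/2)·2.667) / 0.454164 = (-0.047341 + 0.235682) / 0.454164 = 0.414700
d₂ = d₁ − σ√T = 0.414700 − 0.454164 = -0.039464
e^{−rT} = 0.875859
N(d₁) = 0.660819,  N(d₂) = 0.484260
V = S·N(d₁) − K·e^{−rT}·N(d₂) = 106.457954 − 71.642116 = 34.815838 (matching the quote); vega is positive throughout, so no other σ reproduces this price

sigma = 0.2781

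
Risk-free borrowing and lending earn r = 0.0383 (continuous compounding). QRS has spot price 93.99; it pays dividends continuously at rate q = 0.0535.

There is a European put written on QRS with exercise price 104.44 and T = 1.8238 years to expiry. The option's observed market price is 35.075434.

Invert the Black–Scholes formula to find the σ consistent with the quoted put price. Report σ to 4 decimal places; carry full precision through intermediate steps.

At σ = 0.5979 the Black–Scholes value reproduces the quote:
σ√T = 0.5979·√1.8238 = 0.807453
d₁ = (ln(S/K) + (r−q+σ²/2)T) / (σ√T) = (ln(93.99/104.44) + (0.0383−0.0535+0.5979²/2)·1.8238) / 0.807453 = (-0.105424 + 0.298268) / 0.807453 = 0.238830
d₂ = d₁ − σ√T = 0.238830 − 0.807453 = -0.568623
e^{−rT} = 0.932532
e^{−qT} = 0.907036
N(−d₁) = 0.405619,  N(−d₂) = 0.715194
V = K·e^{−rT}·N(−d₂) − S·e^{−qT}·N(−d₁) = 69.655362 − 34.579929 = 35.075434 (the observed quote) — the price is monotone increasing in volatility, hence this σ is the only solution

sigma = 0.5979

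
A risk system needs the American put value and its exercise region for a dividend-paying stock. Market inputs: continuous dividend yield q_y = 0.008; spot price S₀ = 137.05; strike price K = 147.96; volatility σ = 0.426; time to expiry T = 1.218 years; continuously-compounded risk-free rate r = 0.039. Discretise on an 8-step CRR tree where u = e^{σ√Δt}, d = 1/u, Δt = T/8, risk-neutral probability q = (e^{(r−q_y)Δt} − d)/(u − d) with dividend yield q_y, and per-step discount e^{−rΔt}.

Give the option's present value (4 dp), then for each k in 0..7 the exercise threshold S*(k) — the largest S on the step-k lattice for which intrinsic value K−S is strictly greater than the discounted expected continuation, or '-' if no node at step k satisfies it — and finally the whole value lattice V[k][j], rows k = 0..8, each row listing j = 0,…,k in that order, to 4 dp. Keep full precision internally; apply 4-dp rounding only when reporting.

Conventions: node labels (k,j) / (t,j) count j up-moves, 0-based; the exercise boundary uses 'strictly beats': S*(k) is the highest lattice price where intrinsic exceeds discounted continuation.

price = 29.7744
boundary = - - - 83.2360 70.4891 83.2360 98.2880 116.0619
tree:
29.7744
39.8048 18.9608
51.6231 27.1232 10.0947
64.7240 37.6596 15.7117 3.9561
77.4709 50.4468 23.8702 6.8090 0.8236
88.2657 64.7240 35.1564 11.5814 1.5713 0.0000
97.4074 77.4709 49.6720 19.4074 2.9976 0.0000 0.0000
105.1491 88.2657 64.7240 31.8981 5.7187 0.0000 0.0000 0.0000
111.7052 97.4074 77.4709 49.6720 10.9100 0.0000 0.0000 0.0000 0.0000

params: Δt=0.15225 u=1.18084 d=0.84686 q=0.47271 e^(-rΔt)=0.99408
t_8 payoffs: 111.7052 97.4074 77.4709 49.6720 10.9100 0.0000 0.0000 0.0000 0.0000
t_7: node(7,0) S=42.8109 payoff=105.1491 vs cont=104.3253 → 105.1491 [stop]  node(7,1) S=59.6943 payoff=88.2657 vs cont=87.4624 → 88.2657 [stop]  node(7,2) S=83.2360 payoff=64.7240 vs cont=63.9494 → 64.7240 [stop]  node(7,3) S=116.0619 payoff=31.8981 vs cont=31.1634 → 31.8981 [stop]  node(7,4) S=161.8335 payoff=0.0000 vs cont=5.7187 → 5.7187 [wait]  node(7,5) S=225.6560 payoff=0.0000 vs cont=0.0000 → 0.0000 [wait]  node(7,6) S=314.6482 payoff=0.0000 vs cont=0.0000 → 0.0000 [wait]  node(7,7) S=438.7366 payoff=0.0000 vs cont=0.0000 → 0.0000 [wait]  ⇒ S*(7)=116.0619
t_6: node(6,0) S=50.5526 payoff=97.4074 vs cont=96.5930 → 97.4074 [stop]  node(6,1) S=70.4891 payoff=77.4709 vs cont=76.6807 → 77.4709 [stop]  node(6,2) S=98.2880 payoff=49.6720 vs cont=48.9157 → 49.6720 [stop]  node(6,3) S=137.0500 payoff=10.9100 vs cont=19.4074 → 19.4074 [wait]  node(6,4) S=191.0986 payoff=0.0000 vs cont=2.9976 → 2.9976 [wait]  node(6,5) S=266.4625 payoff=0.0000 vs cont=0.0000 → 0.0000 [wait]  node(6,6) S=371.5477 payoff=0.0000 vs cont=0.0000 → 0.0000 [wait]  ⇒ S*(6)=98.2880
t_5: node(5,0) S=59.6943 payoff=88.2657 vs cont=87.4624 → 88.2657 [stop]  node(5,1) S=83.2360 payoff=64.7240 vs cont=63.9494 → 64.7240 [stop]  node(5,2) S=116.0619 payoff=31.8981 vs cont=35.1564 → 35.1564 [wait]  node(5,3) S=161.8335 payoff=0.0000 vs cont=11.5814 → 11.5814 [wait]  node(5,4) S=225.6560 payoff=0.0000 vs cont=1.5713 → 1.5713 [wait]  node(5,5) S=314.6482 payoff=0.0000 vs cont=0.0000 → 0.0000 [wait]  ⇒ S*(5)=83.2360
t_4: node(4,0) S=70.4891 payoff=77.4709 vs cont=76.6807 → 77.4709 [stop]  node(4,1) S=98.2880 payoff=49.6720 vs cont=50.4468 → 50.4468 [wait]  node(4,2) S=137.0500 payoff=10.9100 vs cont=23.8702 → 23.8702 [wait]  node(4,3) S=191.0986 payoff=0.0000 vs cont=6.8090 → 6.8090 [wait]  node(4,4) S=266.4625 payoff=0.0000 vs cont=0.8236 → 0.8236 [wait]  ⇒ S*(4)=70.4891
t_3: node(3,0) S=83.2360 payoff=64.7240 vs cont=64.3134 → 64.7240 [stop]  node(3,1) S=116.0619 payoff=31.8981 vs cont=37.6596 → 37.6596 [wait]  node(3,2) S=161.8335 payoff=0.0000 vs cont=15.7117 → 15.7117 [wait]  node(3,3) S=225.6560 payoff=0.0000 vs cont=3.9561 → 3.9561 [wait]  ⇒ S*(3)=83.2360
t_2: node(2,0) S=98.2880 payoff=49.6720 vs cont=51.6231 → 51.6231 [wait]  node(2,1) S=137.0500 payoff=10.9100 vs cont=27.1232 → 27.1232 [wait]  node(2,2) S=191.0986 payoff=0.0000 vs cont=10.0947 → 10.0947 [wait]  ⇒ S*(2)=-
t_1: node(1,0) S=116.0619 payoff=31.8981 vs cont=39.8048 → 39.8048 [wait]  node(1,1) S=161.8335 payoff=0.0000 vs cont=18.9608 → 18.9608 [wait]  ⇒ S*(1)=-
t_0: node(0,0) S=137.0500 payoff=10.9100 vs cont=29.7744 → 29.7744 [wait]  ⇒ S*(0)=-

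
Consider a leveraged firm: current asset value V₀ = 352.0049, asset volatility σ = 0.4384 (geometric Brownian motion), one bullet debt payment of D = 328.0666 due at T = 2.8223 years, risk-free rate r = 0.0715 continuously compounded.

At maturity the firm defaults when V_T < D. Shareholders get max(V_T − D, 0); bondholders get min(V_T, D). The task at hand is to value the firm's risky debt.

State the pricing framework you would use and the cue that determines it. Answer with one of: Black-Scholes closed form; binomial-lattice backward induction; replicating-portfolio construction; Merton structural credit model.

framework: Merton structural credit model

Key observation: the data describe a firm's assets (V₀ = 352.0049, GBM) and a single zero-coupon debt of face 328.0666, so credit quantities follow from equity-as-call in the structural model.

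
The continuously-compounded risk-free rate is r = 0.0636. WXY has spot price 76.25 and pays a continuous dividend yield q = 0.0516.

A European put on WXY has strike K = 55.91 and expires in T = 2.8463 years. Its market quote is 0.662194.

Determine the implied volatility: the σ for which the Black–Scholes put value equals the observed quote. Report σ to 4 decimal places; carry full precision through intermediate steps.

At σ = 0.1569 the Black–Scholes value reproduces the quote:
σ√T = 0.1569·√2.8463 = 0.264706
d₁ = (ln(S/K) + (r−q+σ²/2)T) / (σ√T) = (ln(76.25/55.91) + (0.0636−0.0516+0.1569²/2)·2.8463) / 0.264706 = (0.310274 + 0.069190) / 0.264706 = 1.433533
d₂ = d₁ − σ√T = 1.433533 − 0.264706 = 1.168827
e^{−rT} = 0.834415
e^{−qT} = 0.863407
N(−d₁) = 0.075853,  N(−d₂) = 0.121237
V = K·e^{−rT}·N(−d₂) − S·e^{−qT}·N(−d₁) = 5.655947 − 4.993753 = 0.662194 (the quoted price), and the Black–Scholes price is strictly increasing in σ, so σ is unique

sigma = 0.1569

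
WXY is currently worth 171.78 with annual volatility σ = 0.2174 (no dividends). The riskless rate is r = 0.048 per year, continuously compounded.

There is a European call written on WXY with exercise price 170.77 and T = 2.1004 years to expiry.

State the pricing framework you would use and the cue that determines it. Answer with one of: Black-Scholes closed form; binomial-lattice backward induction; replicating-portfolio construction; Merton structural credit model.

framework: Black-Scholes closed form

Key observation: the strike-170.77 call on WXY is European-exercise on a continuously-modelled lognormal underlying, so its value is a single closed-form evaluation.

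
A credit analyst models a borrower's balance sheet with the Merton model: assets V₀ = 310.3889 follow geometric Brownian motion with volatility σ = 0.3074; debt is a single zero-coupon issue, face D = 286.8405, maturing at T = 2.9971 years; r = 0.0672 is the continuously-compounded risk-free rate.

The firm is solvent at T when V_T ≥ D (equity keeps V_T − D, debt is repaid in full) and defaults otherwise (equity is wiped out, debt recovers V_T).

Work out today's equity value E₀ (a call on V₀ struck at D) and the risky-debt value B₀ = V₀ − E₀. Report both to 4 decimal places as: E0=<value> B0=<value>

Work the structural quantities from V₀ = 310.3889 against face 286.8405:
d₁ = [ln(V₀/D) + (r + σ²/2)T] / (σ√T)
   = [ln(310.3889/286.8405) + (0.0672 + 0.5·0.3074²)·2.9971] / (0.3074·√2.9971)
   = [0.078900 + 0.343010] / 0.532175 = 0.792803
d₂ = d₁ − σ√T = 0.792803 − 0.532175 = 0.260628
N(d₁) = 0.786054,  N(d₂) = 0.602810,  e^(−rT) = 0.817581
E₀ = V₀·N(d₁) − D·e^(−rT)·N(d₂)
   = 310.3889·0.786054 − 286.8405·0.817581·0.602810 = 102.614053
B₀ = V₀ − E₀ = 310.3889 − 102.614053 = 207.774847

E0=102.6141 B0=207.7748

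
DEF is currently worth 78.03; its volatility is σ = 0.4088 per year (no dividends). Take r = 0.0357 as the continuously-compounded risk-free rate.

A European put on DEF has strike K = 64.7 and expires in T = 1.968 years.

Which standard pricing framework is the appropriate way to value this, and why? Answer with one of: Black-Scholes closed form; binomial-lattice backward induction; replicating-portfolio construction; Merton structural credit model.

Key observation: a European-exercise option on DEF struck at 64.7 — a GBM underlying with constant parameters — admits an analytic price: the data contain no early exercise, no discrete tree, no debt structure.

framework: Black-Scholes closed form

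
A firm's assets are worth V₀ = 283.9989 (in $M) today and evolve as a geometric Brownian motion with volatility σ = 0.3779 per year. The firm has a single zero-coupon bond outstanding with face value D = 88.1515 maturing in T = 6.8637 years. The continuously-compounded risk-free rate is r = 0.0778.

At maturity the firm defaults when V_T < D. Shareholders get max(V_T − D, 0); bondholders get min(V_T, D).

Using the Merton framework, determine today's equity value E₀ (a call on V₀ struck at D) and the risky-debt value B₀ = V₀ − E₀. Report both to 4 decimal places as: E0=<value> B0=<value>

Apply the equity-as-call identities (strike 88.1515, horizon 6.8637 years):
d₁ = [ln(V₀/D) + (r + σ²/2)T] / (σ√T)
   = [ln(283.9989/88.1515) + (0.0778 + 0.5·0.3779²)·6.8637] / (0.3779·√6.8637)
   = [1.169913 + 1.024093] / 0.990048 = 2.216062
d₂ = d₁ − σ√T = 2.216062 − 0.990048 = 1.226014
N(d₁) = 0.986656,  N(d₂) = 0.889903,  e^(−rT) = 0.586258
E₀ = V₀·N(d₁) − D·e^(−rT)·N(d₂)
   = 283.9989·0.986656 − 88.1515·0.586258·0.889903 = 234.219568
B₀ = V₀ − E₀ = 283.9989 − 234.219568 = 49.779332

E0=234.2196 B0=49.7793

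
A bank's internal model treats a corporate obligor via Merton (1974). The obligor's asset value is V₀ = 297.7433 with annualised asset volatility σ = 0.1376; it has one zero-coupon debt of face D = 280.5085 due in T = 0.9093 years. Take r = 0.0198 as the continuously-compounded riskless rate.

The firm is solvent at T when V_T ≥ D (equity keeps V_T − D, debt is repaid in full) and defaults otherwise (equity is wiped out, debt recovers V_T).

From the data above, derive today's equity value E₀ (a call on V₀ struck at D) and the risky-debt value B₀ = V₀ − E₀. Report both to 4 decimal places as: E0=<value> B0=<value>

With assets at 297.7433 and a single debt payment of 280.5085 at 0.9093 years:
d₁ = [ln(V₀/D) + (r + σ²/2)T] / (σ√T)
   = [ln(297.7433/280.5085) + (0.0198 + 0.5·0.1376²)·0.9093] / (0.1376·√0.9093)
   = [0.059628 + 0.026612] / 0.131212 = 0.657260
d₂ = d₁ − σ√T = 0.657260 − 0.131212 = 0.526048
N(d₁) = 0.744493,  N(d₂) = 0.700573,  e^(−rT) = 0.982157
E₀ = V₀·N(d₁) − D·e^(−rT)·N(d₂)
   = 297.7433·0.744493 − 280.5085·0.982157·0.700573 = 28.657686
B₀ = V₀ − E₀ = 297.7433 − 28.657686 = 269.085614

E0=28.6577 B0=269.0856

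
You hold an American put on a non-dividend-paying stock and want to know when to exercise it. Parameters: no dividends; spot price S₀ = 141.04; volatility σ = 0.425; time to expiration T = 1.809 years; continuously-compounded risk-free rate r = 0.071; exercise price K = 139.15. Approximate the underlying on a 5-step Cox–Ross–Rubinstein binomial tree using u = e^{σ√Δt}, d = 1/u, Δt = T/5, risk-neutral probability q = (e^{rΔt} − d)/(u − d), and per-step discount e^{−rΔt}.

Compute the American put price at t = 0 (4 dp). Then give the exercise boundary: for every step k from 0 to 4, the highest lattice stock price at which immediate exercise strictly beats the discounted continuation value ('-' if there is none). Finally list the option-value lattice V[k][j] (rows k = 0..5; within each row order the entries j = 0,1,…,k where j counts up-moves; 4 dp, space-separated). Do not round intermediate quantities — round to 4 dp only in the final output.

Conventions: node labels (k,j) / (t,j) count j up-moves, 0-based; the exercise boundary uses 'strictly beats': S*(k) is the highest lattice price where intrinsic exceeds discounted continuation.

Δt=0.36180  u=1.29128  d=0.77442  q=0.48678  discount=0.97464
step 5 (expiry): payoffs max(K−S,0) = 99.8643 73.6445 29.9253 0.0000 0.0000 0.0000
step 4: (k=4,j=0): S=50.7289, K−S=88.4211, hold=84.8921 ⇒ V=88.4211 exercise | (k=4,j=1): S=84.5861, K−S=54.5639, hold=51.0349 ⇒ V=54.5639 exercise | (k=4,j=2): S=141.0400, K−S=0.0000, hold=14.9688 ⇒ V=14.9688 continue | (k=4,j=3): S=235.1719, K−S=0.0000, hold=0.0000 ⇒ V=0.0000 continue | (k=4,j=4): S=392.1288, K−S=0.0000, hold=0.0000 ⇒ V=0.0000 continue  boundary S*=84.5861
step 3: (k=3,j=0): S=65.5055, K−S=73.6445, hold=70.1156 ⇒ V=73.6445 exercise | (k=3,j=1): S=109.2247, K−S=29.9253, hold=34.3948 ⇒ V=34.3948 continue | (k=3,j=2): S=182.1226, K−S=0.0000, hold=7.4874 ⇒ V=7.4874 continue | (k=3,j=3): S=303.6737, K−S=0.0000, hold=0.0000 ⇒ V=0.0000 continue  boundary S*=65.5055
step 2: (k=2,j=0): S=84.5861, K−S=54.5639, hold=53.1554 ⇒ V=54.5639 exercise | (k=2,j=1): S=141.0400, K−S=0.0000, hold=20.7567 ⇒ V=20.7567 continue | (k=2,j=2): S=235.1719, K−S=0.0000, hold=3.7453 ⇒ V=3.7453 continue  boundary S*=84.5861
step 1: (k=1,j=0): S=109.2247, K−S=29.9253, hold=37.1408 ⇒ V=37.1408 continue | (k=1,j=1): S=182.1226, K−S=0.0000, hold=12.1595 ⇒ V=12.1595 continue  boundary S*=-
step 0: (k=0,j=0): S=141.0400, K−S=0.0000, hold=24.3469 ⇒ V=24.3469 continue  boundary S*=-

price = 24.3469
boundary = - - 84.5861 65.5055 84.5861
tree:
24.3469
37.1408 12.1595
54.5639 20.7567 3.7453
73.6445 34.3948 7.4874 0.0000
88.4211 54.5639 14.9688 0.0000 0.0000
99.8643 73.6445 29.9253 0.0000 0.0000 0.0000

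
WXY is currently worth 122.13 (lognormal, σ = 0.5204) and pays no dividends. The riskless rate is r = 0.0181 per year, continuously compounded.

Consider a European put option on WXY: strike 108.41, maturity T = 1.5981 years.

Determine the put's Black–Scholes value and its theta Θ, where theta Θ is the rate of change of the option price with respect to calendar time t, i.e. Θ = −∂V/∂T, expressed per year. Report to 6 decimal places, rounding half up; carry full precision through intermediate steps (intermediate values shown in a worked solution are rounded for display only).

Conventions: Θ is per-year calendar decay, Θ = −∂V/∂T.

price = 21.623905
Θ = -7.569692

σ√T = 0.5204·√1.5981 = 0.657869
d₁ = (ln(S/K) + (r+σ²/2)T) / (σ√T) = (ln(122.13/108.41) + (0.0181+0.5204²/2)·1.5981) / 0.657869 = (0.119166 + 0.245321) / 0.657869 = 0.554042
d₂ = d₁ − σ√T = 0.554042 − 0.657869 = -0.103827
e^{−rT} = 0.971489
N(−d₁) = 0.289775,  N(−d₂) = 0.541347
Put price V = K·e^{−rT}·N(−d₂) − S·N(−d₁) = 57.014128 − 35.390224 = 21.623905
φ(d₁) = (1/√(2π))·e^{−d₁²/2} = 0.342179
Θ = −S·φ(d₁)·σ/(2√T) + r·K·e^{−rT}·N(−d₂) = −8.601648 + 1.031956 = -7.569692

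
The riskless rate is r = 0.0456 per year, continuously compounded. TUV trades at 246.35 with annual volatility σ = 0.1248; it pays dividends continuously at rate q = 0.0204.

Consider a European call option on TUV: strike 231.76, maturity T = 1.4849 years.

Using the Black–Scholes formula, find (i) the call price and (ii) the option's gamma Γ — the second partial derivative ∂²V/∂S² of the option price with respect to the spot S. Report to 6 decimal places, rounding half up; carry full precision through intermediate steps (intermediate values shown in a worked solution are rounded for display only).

price = 27.802379
Γ = 0.007952

σ√T = 0.1248·√1.4849 = 0.152077
d₁ = (ln(S/K) + (r−q+σ²/2)T) / (σ√T) = (ln(246.35/231.76) + (0.0456−0.0204+0.1248²/2)·1.4849) / 0.152077 = (0.061051 + 0.048983) / 0.152077 = 0.723543
d₂ = d₁ − σ√T = 0.723543 − 0.152077 = 0.571466
e^{−rT} = 0.934530
e^{−qT} = 0.970162
N(d₁) = 0.765327,  N(d₂) = 0.716158
Call price V = S·e^{−qT}·N(d₁) − K·e^{−rT}·N(d₂) = 182.912678 − 155.110299 = 27.802379
φ(d₁) = (1/√(2π))·e^{−d₁²/2} = 0.307065
Γ = e^{−qT}·φ(d₁) / (S·σ·√T) = 0.007952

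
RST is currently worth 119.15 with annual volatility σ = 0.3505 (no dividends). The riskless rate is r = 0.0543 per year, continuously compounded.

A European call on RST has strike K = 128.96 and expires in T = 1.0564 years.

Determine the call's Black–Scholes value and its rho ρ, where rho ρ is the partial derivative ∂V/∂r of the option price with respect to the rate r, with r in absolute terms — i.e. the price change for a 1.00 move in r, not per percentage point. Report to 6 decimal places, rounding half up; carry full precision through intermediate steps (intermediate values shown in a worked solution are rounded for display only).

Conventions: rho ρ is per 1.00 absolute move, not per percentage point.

price = 15.939907
ρ = 52.094062

σ√T = 0.3505·√1.0564 = 0.360249
d₁ = (ln(S/K) + (r+σ²/2)T) / (σ√T) = (ln(119.15/128.96) + (0.0543+0.3505²/2)·1.0564) / 0.360249 = (-0.079119 + 0.122252) / 0.360249 = 0.119731
d₂ = d₁ − σ√T = 0.119731 − 0.360249 = -0.240517
e^{−rT} = 0.944252
N(d₁) = 0.547652,  N(d₂) = 0.404965
Call price V = S·N(d₁) − K·e^{−rT}·N(d₂) = 65.252725 − 49.312819 = 15.939907
ρ = K·T·e^{−rT}·N(d₂) = 52.094062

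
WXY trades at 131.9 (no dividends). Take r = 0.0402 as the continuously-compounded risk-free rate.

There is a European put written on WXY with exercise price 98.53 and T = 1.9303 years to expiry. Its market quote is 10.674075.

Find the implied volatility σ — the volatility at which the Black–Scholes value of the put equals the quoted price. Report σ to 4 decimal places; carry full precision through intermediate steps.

sigma = 0.4342

At σ = 0.4342 the Black–Scholes value reproduces the quote:
σ√T = 0.4342·√1.9303 = 0.603257
d₁ = (ln(S/K) + (r+σ²/2)T) / (σ√T) = (ln(131.9/98.53) + (0.0402+0.4342²/2)·1.9303) / 0.603257 = (0.291683 + 0.259557) / 0.603257 = 0.913774
d₂ = d₁ − σ√T = 0.913774 − 0.603257 = 0.310517
e^{−rT} = 0.925336
N(−d₁) = 0.180418,  N(−d₂) = 0.378084
V = K·e^{−rT}·N(−d₂) − S·N(−d₁) = 34.471180 − 23.797105 = 10.674075 (matching the quote); vega is positive throughout, so no other σ reproduces this price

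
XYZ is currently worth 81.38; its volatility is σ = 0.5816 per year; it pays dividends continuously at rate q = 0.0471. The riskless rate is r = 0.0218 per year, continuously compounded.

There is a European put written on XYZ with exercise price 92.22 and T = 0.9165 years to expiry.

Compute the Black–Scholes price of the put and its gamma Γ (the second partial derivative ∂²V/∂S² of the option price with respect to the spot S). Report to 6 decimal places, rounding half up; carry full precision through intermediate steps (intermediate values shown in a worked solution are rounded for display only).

price = 25.316603
Γ = 0.008432

σ√T = 0.5816·√0.9165 = 0.556789
d₁ = (ln(S/K) + (r−q+σ²/2)T) / (σ√T) = (ln(81.38/92.22) + (0.0218−0.0471+0.5816²/2)·0.9165) / 0.556789 = (-0.125047 + 0.131820) / 0.556789 = 0.012163
d₂ = d₁ − σ√T = 0.012163 − 0.556789 = -0.544626
e^{−rT} = 0.980219
e^{−qT} = 0.957751
N(−d₁) = 0.495148,  N(−d₂) = 0.706995
Put price V = K·e^{−rT}·N(−d₂) − S·e^{−qT}·N(−d₁) = 63.909322 − 38.592719 = 25.316603
φ(d₁) = (1/√(2π))·e^{−d₁²/2} = 0.398913
Γ = e^{−qT}·φ(d₁) / (S·σ·√T) = 0.008432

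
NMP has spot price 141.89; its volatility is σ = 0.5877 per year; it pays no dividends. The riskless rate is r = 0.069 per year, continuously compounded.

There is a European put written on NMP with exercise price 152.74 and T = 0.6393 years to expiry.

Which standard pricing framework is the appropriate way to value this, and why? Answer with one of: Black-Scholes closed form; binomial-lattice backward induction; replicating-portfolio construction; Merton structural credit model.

Key observation: with NMP following a GBM at constant σ and r, the European put struck at 152.74 prices in closed form — nothing here needs a stepwise model or a balance sheet.

framework: Black-Scholes closed form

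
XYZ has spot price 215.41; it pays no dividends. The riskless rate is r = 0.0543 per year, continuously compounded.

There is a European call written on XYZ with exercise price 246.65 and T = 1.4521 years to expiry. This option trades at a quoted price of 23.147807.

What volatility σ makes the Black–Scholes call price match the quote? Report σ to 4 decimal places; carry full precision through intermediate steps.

sigma = 0.2733

At σ = 0.2733 the Black–Scholes value reproduces the quote:
σ√T = 0.2733·√1.4521 = 0.329335
d₁ = (ln(S/K) + (r+σ²/2)T) / (σ√T) = (ln(215.41/246.65) + (0.0543+0.2733²/2)·1.4521) / 0.329335 = (-0.135427 + 0.133080) / 0.329335 = -0.007128
d₂ = d₁ − σ√T = -0.007128 − 0.329335 = -0.336463
e^{−rT} = 0.924179
N(d₁) = 0.497157,  N(d₂) = 0.368261
V = S·N(d₁) − K·e^{−rT}·N(d₂) = 107.092495 − 83.944688 = 23.147807 (the quoted price), and the Black–Scholes price is strictly increasing in σ, so σ is unique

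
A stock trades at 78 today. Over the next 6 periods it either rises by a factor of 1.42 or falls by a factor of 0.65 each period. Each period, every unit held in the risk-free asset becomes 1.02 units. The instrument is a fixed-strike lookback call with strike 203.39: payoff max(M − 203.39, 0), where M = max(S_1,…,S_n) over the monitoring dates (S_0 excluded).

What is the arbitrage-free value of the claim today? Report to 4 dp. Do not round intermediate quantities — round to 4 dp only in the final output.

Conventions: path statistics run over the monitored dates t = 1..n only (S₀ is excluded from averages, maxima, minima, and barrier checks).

price = 15.5956

With p* = (R−d)/(u−d) = 0.4805, sum probability × payoff across the paths and divide by R^6.
Enumerate all 2^6 = 64 price paths (U = up ×1.42, D = down ×0.65); each path with k up-moves has probability p*^k·(1−p*)^(6−k).
DDDDDD: M=50.7000, payoff=0.0000, prob=0.019652
UDDDDD: M=110.7600, payoff=0.0000, prob=0.018178
DUDDDD: M=71.9940, payoff=0.0000, prob=0.018178
UUDDDD: M=157.2792, payoff=0.0000, prob=0.016815
DDUDDD: M=50.7000, payoff=0.0000, prob=0.018178
UDUDDD: M=110.7600, payoff=0.0000, prob=0.016815
DUUDDD: M=102.2315, payoff=0.0000, prob=0.016815
UUUDDD: M=223.3365, payoff=19.9465, prob=0.015554
DDDUDD: M=50.7000, payoff=0.0000, prob=0.018178
UDDUDD: M=110.7600, payoff=0.0000, prob=0.016815
DUDUDD: M=71.9940, payoff=0.0000, prob=0.016815
UUDUDD: M=157.2792, payoff=0.0000, prob=0.015554
DDUUDD: M=66.4505, payoff=0.0000, prob=0.016815
UDUUDD: M=145.1687, payoff=0.0000, prob=0.015554
DUUUDD: M=145.1687, payoff=0.0000, prob=0.015554
UUUUDD: M=317.1378, payoff=113.7478, prob=0.014387
DDDDUD: M=50.7000, payoff=0.0000, prob=0.018178
UDDDUD: M=110.7600, payoff=0.0000, prob=0.016815
DUDDUD: M=71.9940, payoff=0.0000, prob=0.016815
UUDDUD: M=157.2792, payoff=0.0000, prob=0.015554
DDUDUD: M=50.7000, payoff=0.0000, prob=0.016815
UDUDUD: M=110.7600, payoff=0.0000, prob=0.015554
DUUDUD: M=102.2315, payoff=0.0000, prob=0.015554
UUUDUD: M=223.3365, payoff=19.9465, prob=0.014387
DDDUUD: M=50.7000, payoff=0.0000, prob=0.016815
UDDUUD: M=110.7600, payoff=0.0000, prob=0.015554
DUDUUD: M=94.3597, payoff=0.0000, prob=0.015554
UUDUUD: M=206.1396, payoff=2.7496, prob=0.014387
DDUUUD: M=94.3597, payoff=0.0000, prob=0.015554
UDUUUD: M=206.1396, payoff=2.7496, prob=0.014387
DUUUUD: M=206.1396, payoff=2.7496, prob=0.014387
UUUUUD: M=450.3356, payoff=246.9456, prob=0.013308
DDDDDU: M=50.7000, payoff=0.0000, prob=0.018178
UDDDDU: M=110.7600, payoff=0.0000, prob=0.016815
DUDDDU: M=71.9940, payoff=0.0000, prob=0.016815
UUDDDU: M=157.2792, payoff=0.0000, prob=0.015554
DDUDDU: M=50.7000, payoff=0.0000, prob=0.016815
UDUDDU: M=110.7600, payoff=0.0000, prob=0.015554
DUUDDU: M=102.2315, payoff=0.0000, prob=0.015554
UUUDDU: M=223.3365, payoff=19.9465, prob=0.014387
DDDUDU: M=50.7000, payoff=0.0000, prob=0.016815
UDDUDU: M=110.7600, payoff=0.0000, prob=0.015554
DUDUDU: M=71.9940, payoff=0.0000, prob=0.015554
UUDUDU: M=157.2792, payoff=0.0000, prob=0.014387
DDUUDU: M=66.4505, payoff=0.0000, prob=0.015554
UDUUDU: M=145.1687, payoff=0.0000, prob=0.014387
DUUUDU: M=145.1687, payoff=0.0000, prob=0.014387
UUUUDU: M=317.1378, payoff=113.7478, prob=0.013308
DDDDUU: M=50.7000, payoff=0.0000, prob=0.016815
UDDDUU: M=110.7600, payoff=0.0000, prob=0.015554
DUDDUU: M=71.9940, payoff=0.0000, prob=0.015554
UUDDUU: M=157.2792, payoff=0.0000, prob=0.014387
DDUDUU: M=61.3338, payoff=0.0000, prob=0.015554
UDUDUU: M=133.9907, payoff=0.0000, prob=0.014387
DUUDUU: M=133.9907, payoff=0.0000, prob=0.014387
UUUDUU: M=292.7182, payoff=89.3282, prob=0.013308
DDDUUU: M=61.3338, payoff=0.0000, prob=0.015554
UDDUUU: M=133.9907, payoff=0.0000, prob=0.014387
DUDUUU: M=133.9907, payoff=0.0000, prob=0.014387
UUDUUU: M=292.7182, payoff=89.3282, prob=0.013308
DDUUUU: M=133.9907, payoff=0.0000, prob=0.014387
UDUUUU: M=292.7182, payoff=89.3282, prob=0.013308
DUUUUU: M=292.7182, payoff=89.3282, prob=0.013308
UUUUUU: M=639.4766, payoff=436.0866, prob=0.012310
Price = Σ prob·payoff / R^6 = 17.563217 / 1.126162 = 15.5956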